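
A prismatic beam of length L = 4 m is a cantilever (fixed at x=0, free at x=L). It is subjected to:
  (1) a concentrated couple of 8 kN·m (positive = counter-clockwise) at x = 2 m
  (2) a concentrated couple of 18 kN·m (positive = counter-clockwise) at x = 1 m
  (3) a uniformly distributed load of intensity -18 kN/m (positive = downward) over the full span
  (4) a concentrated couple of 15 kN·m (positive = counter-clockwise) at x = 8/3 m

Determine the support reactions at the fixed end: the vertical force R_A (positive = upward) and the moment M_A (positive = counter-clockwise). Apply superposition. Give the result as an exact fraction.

R_A = -72 kN, M_A = -185 kN·m

Load 1 — applied couple M₀=8 kN·m at a=2 m (b=L-a=2):
  R_A = 0 kN
  M_A = -M₀ = -8 kN·m
Load 2 — applied couple M₀=18 kN·m at a=1 m (b=L-a=3):
  R_A = 0 kN
  M_A = -M₀ = -18 kN·m
Load 3 — uniform load w=-18 kN/m over full span:
  R_A = wL = (-18)·4 = -72 kN
  M_A = wL²/2 = (-18)·4²/2 = -144 kN·m
Load 4 — applied couple M₀=15 kN·m at a=8/3 m (b=L-a=4/3):
  R_A = 0 kN
  M_A = -M₀ = -15 kN·m
Superposition: R_A = -72 kN, M_A = -185 kN·m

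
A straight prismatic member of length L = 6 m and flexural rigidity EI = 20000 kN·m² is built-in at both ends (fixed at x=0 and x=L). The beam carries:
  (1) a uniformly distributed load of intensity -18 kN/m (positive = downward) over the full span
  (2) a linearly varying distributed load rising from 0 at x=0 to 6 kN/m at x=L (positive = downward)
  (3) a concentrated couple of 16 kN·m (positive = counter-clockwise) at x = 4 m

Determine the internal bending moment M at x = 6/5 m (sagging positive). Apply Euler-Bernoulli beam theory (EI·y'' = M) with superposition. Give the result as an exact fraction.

M(6/5) = 32/375 kN·m

Load 1 — uniform load w=-18 kN/m over full span:
  M_1 = wLx/2 - wL²/12 - wx²/2 = (-18)·6·(6/5)/2 - (-18)·6²/12 - (-18)·(6/5)²/2 = 54/25 kN·m
Load 2 — triangular load w₀=6 kN/m (0→w₀ over full span):
  M_2 = 3w₀Lx/20 - w₀L²/30 - w₀x³/(6L) = 3·6·6·(6/5)/20 - 6·6²/30 - 6·(6/5)³/(6·6) = -126/125 kN·m
Load 3 — applied couple M₀=16 kN·m at a=4 m (b=L-a=2):
  M_3 = R_Ax - M_A  [x≤a] with R_A=32/9, M_A=16/3 = (32/9)·(6/5) - (16/3) = -16/15 kN·m
Superposition: M = Σ M_i = 32/375 kN·m ≈ 0.085333 kN·m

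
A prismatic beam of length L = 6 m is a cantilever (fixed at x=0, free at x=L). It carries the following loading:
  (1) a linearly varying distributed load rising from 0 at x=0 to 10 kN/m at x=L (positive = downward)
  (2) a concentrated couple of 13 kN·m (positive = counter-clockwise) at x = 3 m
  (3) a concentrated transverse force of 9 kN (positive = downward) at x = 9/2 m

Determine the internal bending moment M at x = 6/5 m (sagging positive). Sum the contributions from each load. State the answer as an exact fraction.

Load 1 — triangular load w₀=10 kN/m (0→w₀ over full span):
  M_1 = w₀Lx/2 - w₀L²/3 - w₀x³/(6L) = 10·6·(6/5)/2 - 10·6²/3 - 10·(6/5)³/(6·6) = -2112/25 kN·m
Load 2 — applied couple M₀=13 kN·m at a=3 m (b=L-a=3):
  M_2 = M₀  [x≤a] = 13 = 13 kN·m
Load 3 — point force P=9 kN at a=9/2 m (b=L-a=3/2):
  M_3 = -P(a-x)  [x≤a] = -9·((9/2)-(6/5)) = -297/10 kN·m
Superposition: M = Σ M_i = -5059/50 kN·m ≈ -101.180000 kN·m

M(6/5) = -5059/50 kN·m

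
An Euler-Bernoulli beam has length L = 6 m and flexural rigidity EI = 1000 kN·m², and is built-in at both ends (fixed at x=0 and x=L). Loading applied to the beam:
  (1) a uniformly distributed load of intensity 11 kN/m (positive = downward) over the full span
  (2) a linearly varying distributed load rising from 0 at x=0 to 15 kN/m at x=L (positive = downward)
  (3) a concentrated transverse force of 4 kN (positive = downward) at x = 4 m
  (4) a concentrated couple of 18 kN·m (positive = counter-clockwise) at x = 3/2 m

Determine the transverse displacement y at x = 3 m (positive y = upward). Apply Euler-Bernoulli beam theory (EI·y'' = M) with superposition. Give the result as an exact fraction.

Load 1 — uniform load w=11 kN/m over full span:
  y_1 = -wx²(L-x)²/(24EI) = -11·3²·(6-3)²/(24·1000) = -297/8000 m
Load 2 — triangular load w₀=15 kN/m (0→w₀ over full span):
  y_2 = -w₀x²(L-x)²(x+2L)/(120LEI) = -15·3²·(6-3)²·(3+2·6)/(120·6·1000) = -81/3200 m
Load 3 — point force P=4 kN at a=4 m (b=L-a=2):
  y_3 = -Pb²x²(3aL-(3a+b)x)/(6L³EI)  [x≤a] = -4·2²·3²·(3·4·6-(3·4+2)·3)/(6·6³·1000) = -1/300 m
Load 4 — applied couple M₀=18 kN·m at a=3/2 m (b=L-a=9/2):
  y_4 = (R_Ax³/6 - M_Ax²/2 - M₀(x-a)²/2)/EI  [x>a] with R_A=27/8, M_A=-27/8 = ((27/8)·3³/6 - (-27/8)·3²/2 - 18·(3-(3/2))²/2)/1000 = 81/8000 m
Superposition: y = Σ y_i = -2671/48000 m ≈ -0.055646 m

y(3) = -2671/48000 m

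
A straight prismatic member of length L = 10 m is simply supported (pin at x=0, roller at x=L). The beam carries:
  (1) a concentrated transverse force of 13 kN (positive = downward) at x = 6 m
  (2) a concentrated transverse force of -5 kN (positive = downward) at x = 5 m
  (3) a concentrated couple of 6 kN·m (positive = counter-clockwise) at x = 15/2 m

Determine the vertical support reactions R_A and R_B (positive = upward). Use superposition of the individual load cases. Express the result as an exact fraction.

Load 1 — point force P=13 kN at a=6 m (b=L-a=4):
  R_A = Pb/L = 13·4/10 = 26/5 kN
  R_B = Pa/L = 13·6/10 = 39/5 kN
Load 2 — point force P=-5 kN at a=5 m (b=L-a=5):
  R_A = Pb/L = (-5)·5/10 = -5/2 kN
  R_B = Pa/L = (-5)·5/10 = -5/2 kN
Load 3 — applied couple M₀=6 kN·m at a=15/2 m (b=L-a=5/2):
  R_A = M₀/L = 6/10 = 3/5 kN
  R_B = -M₀/L = -6/10 = -3/5 kN
Superposition: R_A = 33/10 kN, R_B = 47/10 kN

R_A = 33/10 kN, R_B = 47/10 kN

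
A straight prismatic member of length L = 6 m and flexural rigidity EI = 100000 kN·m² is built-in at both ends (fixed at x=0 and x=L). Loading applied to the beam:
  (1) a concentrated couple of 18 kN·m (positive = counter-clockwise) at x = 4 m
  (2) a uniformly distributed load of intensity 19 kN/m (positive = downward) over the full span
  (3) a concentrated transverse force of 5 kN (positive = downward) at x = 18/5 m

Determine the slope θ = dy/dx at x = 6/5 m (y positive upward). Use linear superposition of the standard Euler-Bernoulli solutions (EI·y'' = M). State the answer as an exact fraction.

Load 1 — applied couple M₀=18 kN·m at a=4 m (b=L-a=2):
  θ_1 = (R_Ax²/2 - M_Ax)/EI  [x≤a] with R_A=4, M_A=6 = (4·(6/5)²/2 - 6·(6/5))/100000 = -27/625000 rad
Load 2 — uniform load w=19 kN/m over full span:
  θ_2 = -wx(L-x)(L-2x)/(12EI) = -19·(6/5)·(6-(6/5))·(6-2·(6/5))/(12·100000) = -513/1562500 rad
Load 3 — point force P=5 kN at a=18/5 m (b=L-a=12/5):
  θ_3 = -Pb²x(2aL-(3a+b)x)/(2L³EI)  [x≤a] = -5·(12/5)²·(6/5)·(2·(18/5)·6-(3·(18/5)+(12/5))·(6/5))/(2·6³·100000) = -171/7812500 rad
Superposition: θ = Σ θ_i = -6147/15625000 rad ≈ -0.000393 rad

θ(6/5) = -6147/15625000 rad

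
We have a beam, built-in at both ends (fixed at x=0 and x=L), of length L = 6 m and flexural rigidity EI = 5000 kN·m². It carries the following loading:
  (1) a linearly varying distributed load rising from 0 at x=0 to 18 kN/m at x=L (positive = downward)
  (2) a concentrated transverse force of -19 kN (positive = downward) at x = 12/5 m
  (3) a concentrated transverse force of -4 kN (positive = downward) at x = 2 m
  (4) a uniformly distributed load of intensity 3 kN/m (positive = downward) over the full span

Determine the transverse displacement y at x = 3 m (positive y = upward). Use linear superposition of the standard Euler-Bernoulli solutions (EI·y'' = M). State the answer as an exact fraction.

y(3) = -13511/3750000 m

Load 1 — triangular load w₀=18 kN/m (0→w₀ over full span):
  y_1 = -w₀x²(L-x)²(x+2L)/(120LEI) = -18·3²·(6-3)²·(3+2·6)/(120·6·5000) = -243/40000 m
Load 2 — point force P=-19 kN at a=12/5 m (b=L-a=18/5):
  y_2 = -Pa²(L-x)²(3bL-(3b+a)(L-x))/(6L³EI)  [x>a] = -(-19)·(12/5)²·(6-3)²·(3·(18/5)·6-(3·(18/5)+(12/5))·(6-3))/(6·6³·5000) = 1197/312500 m
Load 3 — point force P=-4 kN at a=2 m (b=L-a=4):
  y_3 = -Pa²(L-x)²(3bL-(3b+a)(L-x))/(6L³EI)  [x>a] = -(-4)·2²·(6-3)²·(3·4·6-(3·4+2)·(6-3))/(6·6³·5000) = 1/1500 m
Load 4 — uniform load w=3 kN/m over full span:
  y_4 = -wx²(L-x)²/(24EI) = -3·3²·(6-3)²/(24·5000) = -81/40000 m
Superposition: y = Σ y_i = -13511/3750000 m ≈ -0.003603 m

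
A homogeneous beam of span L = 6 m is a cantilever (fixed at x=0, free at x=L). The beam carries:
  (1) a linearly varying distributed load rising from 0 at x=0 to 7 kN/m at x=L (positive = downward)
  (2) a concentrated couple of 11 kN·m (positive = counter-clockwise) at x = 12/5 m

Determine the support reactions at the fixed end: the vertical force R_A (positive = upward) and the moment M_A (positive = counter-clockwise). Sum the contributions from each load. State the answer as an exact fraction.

Load 1 — triangular load w₀=7 kN/m (0→w₀ over full span):
  R_A = w₀L/2 = 7·6/2 = 21 kN
  M_A = w₀L²/3 = 7·6²/3 = 84 kN·m
Load 2 — applied couple M₀=11 kN·m at a=12/5 m (b=L-a=18/5):
  R_A = 0 kN
  M_A = -M₀ = -11 kN·m
Superposition: R_A = 21 kN, M_A = 73 kN·m

R_A = 21 kN, M_A = 73 kN·m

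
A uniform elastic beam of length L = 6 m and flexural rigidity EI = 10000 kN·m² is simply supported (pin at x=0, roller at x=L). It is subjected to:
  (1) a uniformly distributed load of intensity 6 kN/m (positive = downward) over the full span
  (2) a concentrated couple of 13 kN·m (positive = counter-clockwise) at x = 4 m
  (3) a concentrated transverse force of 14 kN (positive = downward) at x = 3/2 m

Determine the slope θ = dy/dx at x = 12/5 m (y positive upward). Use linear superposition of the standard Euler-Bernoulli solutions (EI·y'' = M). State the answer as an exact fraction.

θ(12/5) = -128419/60000000 rad

Load 1 — uniform load w=6 kN/m over full span:
  θ_1 = -w(L³-6Lx²+4x³)/(24EI) = -6·(6³-6·6·(12/5)²+4·(12/5)³)/(24·10000) = -999/625000 rad
Load 2 — applied couple M₀=13 kN·m at a=4 m (b=L-a=2):
  θ_2 = (M₀x²/(2L)+C₁)/EI  [x≤a] with C₁=M₀(3b²-L²)/(6L)=-26/3 = (13·(12/5)²/(2·6)+(-26/3))/10000 = -91/375000 rad
Load 3 — point force P=14 kN at a=3/2 m (b=L-a=9/2):
  θ_3 = -Pa(2L²-6Lx+3x²+a²)/(6LEI)  [x>a] = -14·(3/2)·(2·6²-6·6·(12/5)+3·(12/5)²+(3/2)²)/(6·6·10000) = -1197/4000000 rad
Superposition: θ = Σ θ_i = -128419/60000000 rad ≈ -0.002140 rad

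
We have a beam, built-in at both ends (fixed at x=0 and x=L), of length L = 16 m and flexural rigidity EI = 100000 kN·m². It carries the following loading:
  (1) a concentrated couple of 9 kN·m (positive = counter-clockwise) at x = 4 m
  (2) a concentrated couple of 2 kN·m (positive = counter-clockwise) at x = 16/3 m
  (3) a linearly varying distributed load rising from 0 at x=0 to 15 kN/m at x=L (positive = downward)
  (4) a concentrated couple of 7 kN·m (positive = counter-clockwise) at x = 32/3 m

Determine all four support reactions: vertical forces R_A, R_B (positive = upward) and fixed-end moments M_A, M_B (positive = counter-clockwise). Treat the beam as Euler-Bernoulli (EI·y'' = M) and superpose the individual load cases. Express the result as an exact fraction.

Load 1 — applied couple M₀=9 kN·m at a=4 m (b=L-a=12):
  R_A = 6M₀ab/L³ = 6·9·4·12/16³ = 81/128 kN
  M_A = M₀b(2a-b)/L² = 9·12·(2·4-12)/16² = -27/16 kN·m
  R_B = -6M₀ab/L³ = -6·9·4·12/16³ = -81/128 kN
  M_B = M₀a(2b-a)/L² = 9·4·(2·12-4)/16² = 45/16 kN·m
Load 2 — applied couple M₀=2 kN·m at a=16/3 m (b=L-a=32/3):
  R_A = 6M₀ab/L³ = 6·2·(16/3)·(32/3)/16³ = 1/6 kN
  M_A = M₀b(2a-b)/L² = 2·(32/3)·(2·(16/3)-(32/3))/16² = 0 kN·m
  R_B = -6M₀ab/L³ = -6·2·(16/3)·(32/3)/16³ = -1/6 kN
  M_B = M₀a(2b-a)/L² = 2·(16/3)·(2·(32/3)-(16/3))/16² = 2/3 kN·m
Load 3 — triangular load w₀=15 kN/m (0→w₀ over full span):
  R_A = 3w₀L/20 = 3·15·16/20 = 36 kN
  M_A = w₀L²/30 = 15·16²/30 = 128 kN·m
  R_B = 7w₀L/20 = 7·15·16/20 = 84 kN
  M_B = -w₀L²/20 = -15·16²/20 = -192 kN·m
Load 4 — applied couple M₀=7 kN·m at a=32/3 m (b=L-a=16/3):
  R_A = 6M₀ab/L³ = 6·7·(32/3)·(16/3)/16³ = 7/12 kN
  M_A = M₀b(2a-b)/L² = 7·(16/3)·(2·(32/3)-(16/3))/16² = 7/3 kN·m
  R_B = -6M₀ab/L³ = -6·7·(32/3)·(16/3)/16³ = -7/12 kN
  M_B = M₀a(2b-a)/L² = 7·(32/3)·(2·(16/3)-(32/3))/16² = 0 kN·m
Superposition: R_A = 4785/128 kN, M_A = 6175/48 kN·m, R_B = 10575/128 kN, M_B = -9049/48 kN·m

R_A = 4785/128 kN, M_A = 6175/48 kN·m, R_B = 10575/128 kN, M_B = -9049/48 kN·m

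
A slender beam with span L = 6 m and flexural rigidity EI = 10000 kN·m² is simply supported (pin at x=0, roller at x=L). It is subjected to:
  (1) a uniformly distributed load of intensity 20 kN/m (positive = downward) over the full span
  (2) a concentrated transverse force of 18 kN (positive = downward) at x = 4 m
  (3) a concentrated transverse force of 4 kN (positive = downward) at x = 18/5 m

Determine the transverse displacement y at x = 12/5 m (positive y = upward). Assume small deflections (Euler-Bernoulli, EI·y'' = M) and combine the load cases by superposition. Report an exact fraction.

Load 1 — uniform load w=20 kN/m over full span:
  y_1 = -wx(L³-2Lx²+x³)/(24EI) = -20·(12/5)·(6³-2·6·(12/5)²+(12/5)³)/(24·10000) = -2511/78125 m
Load 2 — point force P=18 kN at a=4 m (b=L-a=2):
  y_2 = -Pbx(L²-b²-x²)/(6LEI)  [x≤a] = -18·2·(12/5)·(6²-2²-(12/5)²)/(6·6·10000) = -492/78125 m
Load 3 — point force P=4 kN at a=18/5 m (b=L-a=12/5):
  y_3 = -Pbx(L²-b²-x²)/(6LEI)  [x≤a] = -4·(12/5)·(12/5)·(6²-(12/5)²-(12/5)²)/(6·6·10000) = -612/390625 m
Superposition: y = Σ y_i = -15627/390625 m ≈ -0.040005 m

y(12/5) = -15627/390625 m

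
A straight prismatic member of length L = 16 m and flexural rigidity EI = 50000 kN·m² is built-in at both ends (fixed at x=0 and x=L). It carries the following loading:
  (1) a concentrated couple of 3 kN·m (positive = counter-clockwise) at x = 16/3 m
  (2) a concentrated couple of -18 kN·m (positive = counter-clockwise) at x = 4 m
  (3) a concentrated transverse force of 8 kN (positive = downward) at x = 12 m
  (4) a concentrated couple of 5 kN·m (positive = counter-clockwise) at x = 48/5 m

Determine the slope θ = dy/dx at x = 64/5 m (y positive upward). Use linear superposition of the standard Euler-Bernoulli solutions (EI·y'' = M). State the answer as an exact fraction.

Load 1 — applied couple M₀=3 kN·m at a=16/3 m (b=L-a=32/3):
  θ_1 = (R_Ax²/2 - M_Ax - M₀(x-a))/EI  [x>a] with R_A=1/4, M_A=0 = ((1/4)·(64/5)²/2 - 0·(64/5) - 3·((64/5)-(16/3)))/50000 = -3/78125 rad
Load 2 — applied couple M₀=-18 kN·m at a=4 m (b=L-a=12):
  θ_2 = (R_Ax²/2 - M_Ax - M₀(x-a))/EI  [x>a] with R_A=-81/64, M_A=27/8 = ((-81/64)·(64/5)²/2 - (27/8)·(64/5) - (-18)·((64/5)-4))/50000 = 18/78125 rad
Load 3 — point force P=8 kN at a=12 m (b=L-a=4):
  θ_3 = Pa²(L-x)(2bL-(3b+a)(L-x))/(2L³EI)  [x>a] = 8·12²·(16-(64/5))·(2·4·16-(3·4+12)·(16-(64/5)))/(2·16³·50000) = 36/78125 rad
Load 4 — applied couple M₀=5 kN·m at a=48/5 m (b=L-a=32/5):
  θ_4 = (R_Ax²/2 - M_Ax - M₀(x-a))/EI  [x>a] with R_A=9/20, M_A=8/5 = ((9/20)·(64/5)²/2 - (8/5)·(64/5) - 5·((64/5)-(48/5)))/50000 = 3/390625 rad
Superposition: θ = Σ θ_i = 258/390625 rad ≈ 0.000660 rad

θ(64/5) = 258/390625 rad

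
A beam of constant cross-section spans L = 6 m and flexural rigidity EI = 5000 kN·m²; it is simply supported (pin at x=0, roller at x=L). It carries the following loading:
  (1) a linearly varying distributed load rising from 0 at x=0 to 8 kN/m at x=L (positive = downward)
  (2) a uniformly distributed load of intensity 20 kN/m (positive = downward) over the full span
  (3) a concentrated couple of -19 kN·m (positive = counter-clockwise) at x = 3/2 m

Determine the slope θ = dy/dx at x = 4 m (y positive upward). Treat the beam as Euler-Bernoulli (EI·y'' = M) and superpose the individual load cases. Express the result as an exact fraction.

Load 1 — triangular load w₀=8 kN/m (0→w₀ over full span):
  θ_1 = -w₀(7L⁴-30L²x²+15x⁴)/(360LEI) = -8·(7·6⁴-30·6²·4²+15·4⁴)/(360·6·5000) = 91/28125 rad
Load 2 — uniform load w=20 kN/m over full span:
  θ_2 = -w(L³-6Lx²+4x³)/(24EI) = -20·(6³-6·6·4²+4·4³)/(24·5000) = 13/750 rad
Load 3 — applied couple M₀=-19 kN·m at a=3/2 m (b=L-a=9/2):
  θ_3 = (M₀x²/(2L)-M₀(x-a)+C₁)/EI  [x>a] with C₁=M₀(3b²-L²)/(6L)=-209/16 = ((-19)·4²/(2·6)-(-19)·(4-(3/2))+(-209/16))/5000 = 437/240000 rad
Superposition: θ = Σ θ_i = 80603/3600000 rad ≈ 0.022390 rad

θ(4) = 80603/3600000 rad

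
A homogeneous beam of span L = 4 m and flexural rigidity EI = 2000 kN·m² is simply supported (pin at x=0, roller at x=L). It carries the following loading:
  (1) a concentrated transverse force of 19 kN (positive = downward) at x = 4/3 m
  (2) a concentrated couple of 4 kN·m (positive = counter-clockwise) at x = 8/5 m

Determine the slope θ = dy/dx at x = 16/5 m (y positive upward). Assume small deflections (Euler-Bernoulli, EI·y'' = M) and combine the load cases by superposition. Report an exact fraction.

Load 1 — point force P=19 kN at a=4/3 m (b=L-a=8/3):
  θ_1 = -Pa(2L²-6Lx+3x²+a²)/(6LEI)  [x>a] = -19·(4/3)·(2·4²-6·4·(16/5)+3·(16/5)²+(4/3)²)/(6·4·2000) = 3287/506250 rad
Load 2 — applied couple M₀=4 kN·m at a=8/5 m (b=L-a=12/5):
  θ_2 = (M₀x²/(2L)-M₀(x-a)+C₁)/EI  [x>a] with C₁=M₀(3b²-L²)/(6L)=16/75 = (4·(16/5)²/(2·4)-4·((16/5)-(8/5))+(16/75))/2000 = -1/1875 rad
Superposition: θ = Σ θ_i = 3017/506250 rad ≈ 0.005960 rad

θ(16/5) = 3017/506250 rad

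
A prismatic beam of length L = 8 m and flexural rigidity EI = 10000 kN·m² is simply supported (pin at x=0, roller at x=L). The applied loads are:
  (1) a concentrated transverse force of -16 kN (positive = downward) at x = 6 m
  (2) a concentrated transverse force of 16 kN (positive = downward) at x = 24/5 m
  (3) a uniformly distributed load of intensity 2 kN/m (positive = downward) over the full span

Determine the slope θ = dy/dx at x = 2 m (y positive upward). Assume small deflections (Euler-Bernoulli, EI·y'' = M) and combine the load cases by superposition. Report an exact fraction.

θ(2) = -1963/468750 rad

Load 1 — point force P=-16 kN at a=6 m (b=L-a=2):
  θ_1 = -Pb(L²-b²-3x²)/(6LEI)  [x≤a] = -(-16)·2·(8²-2²-3·2²)/(6·8·10000) = 2/625 rad
Load 2 — point force P=16 kN at a=24/5 m (b=L-a=16/5):
  θ_2 = -Pb(L²-b²-3x²)/(6LEI)  [x≤a] = -16·(16/5)·(8²-(16/5)²-3·2²)/(6·8·10000) = -348/78125 rad
Load 3 — uniform load w=2 kN/m over full span:
  θ_3 = -w(L³-6Lx²+4x³)/(24EI) = -2·(8³-6·8·2²+4·2³)/(24·10000) = -11/3750 rad
Superposition: θ = Σ θ_i = -1963/468750 rad ≈ -0.004188 rad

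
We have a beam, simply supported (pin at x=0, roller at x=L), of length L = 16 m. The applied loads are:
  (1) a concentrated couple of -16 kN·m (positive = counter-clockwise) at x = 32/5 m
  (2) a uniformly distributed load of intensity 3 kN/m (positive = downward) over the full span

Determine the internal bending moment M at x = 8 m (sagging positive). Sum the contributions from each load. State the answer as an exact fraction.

Load 1 — applied couple M₀=-16 kN·m at a=32/5 m (b=L-a=48/5):
  M_1 = M₀x/L - M₀  [x>a] = (-16)·8/16 - (-16) = 8 kN·m
Load 2 — uniform load w=3 kN/m over full span:
  M_2 = wx(L-x)/2 = 3·8·(16-8)/2 = 96 kN·m
Superposition: M = Σ M_i = 104 kN·m ≈ 104.000000 kN·m

M(8) = 104 kN·m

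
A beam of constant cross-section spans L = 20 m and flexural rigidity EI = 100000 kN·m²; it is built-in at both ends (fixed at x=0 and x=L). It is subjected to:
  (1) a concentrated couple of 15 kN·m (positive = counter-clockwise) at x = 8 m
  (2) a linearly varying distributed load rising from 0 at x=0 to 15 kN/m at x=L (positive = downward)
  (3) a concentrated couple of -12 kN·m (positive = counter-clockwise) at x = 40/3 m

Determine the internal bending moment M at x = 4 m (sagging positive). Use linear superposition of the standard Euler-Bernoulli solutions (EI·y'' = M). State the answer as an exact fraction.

M(4) = -617/25 kN·m

Load 1 — applied couple M₀=15 kN·m at a=8 m (b=L-a=12):
  M_1 = R_Ax - M_A  [x≤a] with R_A=27/25, M_A=9/5 = (27/25)·4 - (9/5) = 63/25 kN·m
Load 2 — triangular load w₀=15 kN/m (0→w₀ over full span):
  M_2 = 3w₀Lx/20 - w₀L²/30 - w₀x³/(6L) = 3·15·20·4/20 - 15·20²/30 - 15·4³/(6·20) = -28 kN·m
Load 3 — applied couple M₀=-12 kN·m at a=40/3 m (b=L-a=20/3):
  M_3 = R_Ax - M_A  [x≤a] with R_A=-4/5, M_A=-4 = (-4/5)·4 - (-4) = 4/5 kN·m
Superposition: M = Σ M_i = -617/25 kN·m ≈ -24.680000 kN·m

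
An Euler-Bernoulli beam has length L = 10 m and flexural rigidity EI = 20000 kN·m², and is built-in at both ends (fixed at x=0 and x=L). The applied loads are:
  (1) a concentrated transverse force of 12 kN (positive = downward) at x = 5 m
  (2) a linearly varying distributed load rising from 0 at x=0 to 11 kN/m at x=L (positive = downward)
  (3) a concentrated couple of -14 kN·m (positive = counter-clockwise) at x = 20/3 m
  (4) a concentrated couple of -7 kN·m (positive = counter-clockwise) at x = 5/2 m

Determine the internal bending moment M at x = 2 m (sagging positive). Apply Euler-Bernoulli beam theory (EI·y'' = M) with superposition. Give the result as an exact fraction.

Load 1 — point force P=12 kN at a=5 m (b=L-a=5):
  M_1 = Pb²(3a+b)x/L³ - Pab²/L²  [x≤a] = 12·5²·(3·5+5)·2/10³ - 12·5·5²/10² = -3 kN·m
Load 2 — triangular load w₀=11 kN/m (0→w₀ over full span):
  M_2 = 3w₀Lx/20 - w₀L²/30 - w₀x³/(6L) = 3·11·10·2/20 - 11·10²/30 - 11·2³/(6·10) = -77/15 kN·m
Load 3 — applied couple M₀=-14 kN·m at a=20/3 m (b=L-a=10/3):
  M_3 = R_Ax - M_A  [x≤a] with R_A=-28/15, M_A=-14/3 = (-28/15)·2 - (-14/3) = 14/15 kN·m
Load 4 — applied couple M₀=-7 kN·m at a=5/2 m (b=L-a=15/2):
  M_4 = R_Ax - M_A  [x≤a] with R_A=-63/80, M_A=21/16 = (-63/80)·2 - (21/16) = -231/80 kN·m
Superposition: M = Σ M_i = -807/80 kN·m ≈ -10.087500 kN·m

M(2) = -807/80 kN·m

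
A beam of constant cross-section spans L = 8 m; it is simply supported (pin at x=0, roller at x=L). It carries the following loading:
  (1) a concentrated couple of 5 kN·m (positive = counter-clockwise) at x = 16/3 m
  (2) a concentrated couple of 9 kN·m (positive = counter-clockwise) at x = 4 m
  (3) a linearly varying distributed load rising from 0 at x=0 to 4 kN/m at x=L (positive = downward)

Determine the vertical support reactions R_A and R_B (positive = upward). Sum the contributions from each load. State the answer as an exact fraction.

R_A = 85/12 kN, R_B = 107/12 kN

Load 1 — applied couple M₀=5 kN·m at a=16/3 m (b=L-a=8/3):
  R_A = M₀/L = 5/8 kN
  R_B = -M₀/L = -5/8 kN
Load 2 — applied couple M₀=9 kN·m at a=4 m (b=L-a=4):
  R_A = M₀/L = 9/8 kN
  R_B = -M₀/L = -9/8 kN
Load 3 — triangular load w₀=4 kN/m (0→w₀ over full span):
  R_A = w₀L/6 = 4·8/6 = 16/3 kN
  R_B = w₀L/3 = 4·8/3 = 32/3 kN
Superposition: R_A = 85/12 kN, R_B = 107/12 kN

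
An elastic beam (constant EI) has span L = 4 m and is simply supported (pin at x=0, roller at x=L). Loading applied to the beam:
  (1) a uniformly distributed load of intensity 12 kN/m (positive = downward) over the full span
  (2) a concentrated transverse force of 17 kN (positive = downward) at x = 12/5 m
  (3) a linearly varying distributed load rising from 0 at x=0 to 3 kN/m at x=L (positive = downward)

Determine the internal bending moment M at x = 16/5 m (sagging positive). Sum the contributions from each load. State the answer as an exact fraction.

M(16/5) = 3228/125 kN·m

Load 1 — uniform load w=12 kN/m over full span:
  M_1 = wx(L-x)/2 = 12·(16/5)·(4-(16/5))/2 = 384/25 kN·m
Load 2 — point force P=17 kN at a=12/5 m (b=L-a=8/5):
  M_2 = Pa(L-x)/L  [x>a] = 17·(12/5)·(4-(16/5))/4 = 204/25 kN·m
Load 3 — triangular load w₀=3 kN/m (0→w₀ over full span):
  M_3 = w₀Lx/6 - w₀x³/(6L) = 3·4·(16/5)/6 - 3·(16/5)³/(6·4) = 288/125 kN·m
Superposition: M = Σ M_i = 3228/125 kN·m ≈ 25.824000 kN·m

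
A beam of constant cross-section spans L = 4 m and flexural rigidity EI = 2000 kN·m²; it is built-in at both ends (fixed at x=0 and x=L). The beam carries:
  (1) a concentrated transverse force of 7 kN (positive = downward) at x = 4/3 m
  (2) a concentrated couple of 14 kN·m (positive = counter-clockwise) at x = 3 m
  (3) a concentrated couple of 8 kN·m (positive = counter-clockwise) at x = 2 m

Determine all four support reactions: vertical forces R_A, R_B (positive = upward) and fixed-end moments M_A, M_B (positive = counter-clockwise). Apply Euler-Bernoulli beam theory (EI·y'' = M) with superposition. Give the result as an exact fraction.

Load 1 — point force P=7 kN at a=4/3 m (b=L-a=8/3):
  R_A = Pb²(3a+b)/L³ = 7·(8/3)²·(3·(4/3)+(8/3))/4³ = 140/27 kN
  M_A = Pab²/L² = 7·(4/3)·(8/3)²/4² = 112/27 kN·m
  R_B = Pa²(a+3b)/L³ = 7·(4/3)²·((4/3)+3·(8/3))/4³ = 49/27 kN
  M_B = -Pa²b/L² = -7·(4/3)²·(8/3)/4² = -56/27 kN·m
Load 2 — applied couple M₀=14 kN·m at a=3 m (b=L-a=1):
  R_A = 6M₀ab/L³ = 6·14·3·1/4³ = 63/16 kN
  M_A = M₀b(2a-b)/L² = 14·1·(2·3-1)/4² = 35/8 kN·m
  R_B = -6M₀ab/L³ = -6·14·3·1/4³ = -63/16 kN
  M_B = M₀a(2b-a)/L² = 14·3·(2·1-3)/4² = -21/8 kN·m
Load 3 — applied couple M₀=8 kN·m at a=2 m (b=L-a=2):
  R_A = 6M₀ab/L³ = 6·8·2·2/4³ = 3 kN
  M_A = M₀b(2a-b)/L² = 8·2·(2·2-2)/4² = 2 kN·m
  R_B = -6M₀ab/L³ = -6·8·2·2/4³ = -3 kN
  M_B = M₀a(2b-a)/L² = 8·2·(2·2-2)/4² = 2 kN·m
Superposition: R_A = 5237/432 kN, M_A = 2273/216 kN·m, R_B = -2213/432 kN, M_B = -583/216 kN·m

R_A = 5237/432 kN, M_A = 2273/216 kN·m, R_B = -2213/432 kN, M_B = -583/216 kN·m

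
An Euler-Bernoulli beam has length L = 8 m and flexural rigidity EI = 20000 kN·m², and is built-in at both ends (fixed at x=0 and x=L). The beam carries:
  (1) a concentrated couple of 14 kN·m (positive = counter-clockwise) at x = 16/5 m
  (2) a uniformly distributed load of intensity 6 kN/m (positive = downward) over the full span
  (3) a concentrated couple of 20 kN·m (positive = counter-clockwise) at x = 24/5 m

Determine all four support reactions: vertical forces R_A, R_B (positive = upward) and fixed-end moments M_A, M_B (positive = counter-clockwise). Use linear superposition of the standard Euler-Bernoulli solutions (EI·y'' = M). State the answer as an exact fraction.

R_A = 753/25 kN, M_A = 1002/25 kN·m, R_B = 447/25 kN, M_B = -628/25 kN·m

Load 1 — applied couple M₀=14 kN·m at a=16/5 m (b=L-a=24/5):
  R_A = 6M₀ab/L³ = 6·14·(16/5)·(24/5)/8³ = 63/25 kN
  M_A = M₀b(2a-b)/L² = 14·(24/5)·(2·(16/5)-(24/5))/8² = 42/25 kN·m
  R_B = -6M₀ab/L³ = -6·14·(16/5)·(24/5)/8³ = -63/25 kN
  M_B = M₀a(2b-a)/L² = 14·(16/5)·(2·(24/5)-(16/5))/8² = 112/25 kN·m
Load 2 — uniform load w=6 kN/m over full span:
  R_A = wL/2 = 6·8/2 = 24 kN
  M_A = wL²/12 = 6·8²/12 = 32 kN·m
  R_B = wL/2 = 6·8/2 = 24 kN
  M_B = -wL²/12 = -6·8²/12 = -32 kN·m
Load 3 — applied couple M₀=20 kN·m at a=24/5 m (b=L-a=16/5):
  R_A = 6M₀ab/L³ = 6·20·(24/5)·(16/5)/8³ = 18/5 kN
  M_A = M₀b(2a-b)/L² = 20·(16/5)·(2·(24/5)-(16/5))/8² = 32/5 kN·m
  R_B = -6M₀ab/L³ = -6·20·(24/5)·(16/5)/8³ = -18/5 kN
  M_B = M₀a(2b-a)/L² = 20·(24/5)·(2·(16/5)-(24/5))/8² = 12/5 kN·m
Superposition: R_A = 753/25 kN, M_A = 1002/25 kN·m, R_B = 447/25 kN, M_B = -628/25 kN·m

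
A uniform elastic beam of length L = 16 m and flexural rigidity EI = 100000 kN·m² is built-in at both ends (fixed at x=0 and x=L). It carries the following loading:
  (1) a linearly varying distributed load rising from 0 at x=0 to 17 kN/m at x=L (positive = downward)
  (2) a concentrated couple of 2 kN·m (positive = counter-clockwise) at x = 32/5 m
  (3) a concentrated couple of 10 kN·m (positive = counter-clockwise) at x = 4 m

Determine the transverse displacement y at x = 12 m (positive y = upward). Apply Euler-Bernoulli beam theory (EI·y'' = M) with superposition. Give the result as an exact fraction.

Load 1 — triangular load w₀=17 kN/m (0→w₀ over full span):
  y_1 = -w₀x²(L-x)²(x+2L)/(120LEI) = -17·12²·(16-12)²·(12+2·16)/(120·16·100000) = -561/62500 m
Load 2 — applied couple M₀=2 kN·m at a=32/5 m (b=L-a=48/5):
  y_2 = (R_Ax³/6 - M_Ax²/2 - M₀(x-a)²/2)/EI  [x>a] with R_A=9/50, M_A=6/25 = ((9/50)·12³/6 - (6/25)·12²/2 - 2·(12-(32/5))²/2)/100000 = 1/31250 m
Load 3 — applied couple M₀=10 kN·m at a=4 m (b=L-a=12):
  y_3 = (R_Ax³/6 - M_Ax²/2 - M₀(x-a)²/2)/EI  [x>a] with R_A=45/64, M_A=-15/8 = ((45/64)·12³/6 - (-15/8)·12²/2 - 10·(12-4)²/2)/100000 = 7/40000 m
Superposition: y = Σ y_i = -8769/1000000 m ≈ -0.008769 m

y(12) = -8769/1000000 m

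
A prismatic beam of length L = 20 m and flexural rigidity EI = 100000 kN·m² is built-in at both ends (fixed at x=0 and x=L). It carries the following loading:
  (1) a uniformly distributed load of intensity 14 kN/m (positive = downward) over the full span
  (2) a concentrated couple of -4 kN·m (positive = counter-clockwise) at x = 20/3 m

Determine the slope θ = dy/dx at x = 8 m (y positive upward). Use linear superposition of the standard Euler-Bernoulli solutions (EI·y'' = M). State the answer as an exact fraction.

θ(8) = -141/31250 rad

Load 1 — uniform load w=14 kN/m over full span:
  θ_1 = -wx(L-x)(L-2x)/(12EI) = -14·8·(20-8)·(20-2·8)/(12·100000) = -14/3125 rad
Load 2 — applied couple M₀=-4 kN·m at a=20/3 m (b=L-a=40/3):
  θ_2 = (R_Ax²/2 - M_Ax - M₀(x-a))/EI  [x>a] with R_A=-4/15, M_A=0 = ((-4/15)·8²/2 - 0·8 - (-4)·(8-(20/3)))/100000 = -1/31250 rad
Superposition: θ = Σ θ_i = -141/31250 rad ≈ -0.004512 rad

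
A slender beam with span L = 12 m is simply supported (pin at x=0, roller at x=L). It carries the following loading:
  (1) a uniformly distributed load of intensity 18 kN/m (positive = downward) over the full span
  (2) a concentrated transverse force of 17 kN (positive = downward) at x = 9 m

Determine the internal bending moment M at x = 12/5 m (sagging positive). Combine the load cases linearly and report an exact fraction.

Load 1 — uniform load w=18 kN/m over full span:
  M_1 = wx(L-x)/2 = 18·(12/5)·(12-(12/5))/2 = 5184/25 kN·m
Load 2 — point force P=17 kN at a=9 m (b=L-a=3):
  M_2 = Pbx/L  [x≤a] = 17·3·(12/5)/12 = 51/5 kN·m
Superposition: M = Σ M_i = 5439/25 kN·m ≈ 217.560000 kN·m

M(12/5) = 5439/25 kN·m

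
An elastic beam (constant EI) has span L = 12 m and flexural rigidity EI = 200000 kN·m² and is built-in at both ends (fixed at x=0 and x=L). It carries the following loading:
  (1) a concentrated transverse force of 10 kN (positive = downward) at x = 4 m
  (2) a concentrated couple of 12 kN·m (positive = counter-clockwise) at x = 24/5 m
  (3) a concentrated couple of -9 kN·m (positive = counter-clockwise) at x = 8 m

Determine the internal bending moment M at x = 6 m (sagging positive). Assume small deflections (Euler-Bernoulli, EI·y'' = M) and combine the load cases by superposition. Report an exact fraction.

Load 1 — point force P=10 kN at a=4 m (b=L-a=8):
  M_1 = Pa²(a+3b)(L-x)/L³ - Pa²b/L²  [x>a] = 10·4²·(4+3·8)·(12-6)/12³ - 10·4²·8/12² = 20/3 kN·m
Load 2 — applied couple M₀=12 kN·m at a=24/5 m (b=L-a=36/5):
  M_2 = R_Ax - M_A - M₀  [x>a] with R_A=36/25, M_A=36/25 = (36/25)·6 - (36/25) - 12 = -24/5 kN·m
Load 3 — applied couple M₀=-9 kN·m at a=8 m (b=L-a=4):
  M_3 = R_Ax - M_A  [x≤a] with R_A=-1, M_A=-3 = (-1)·6 - (-3) = -3 kN·m
Superposition: M = Σ M_i = -17/15 kN·m ≈ -1.133333 kN·m

M(6) = -17/15 kN·m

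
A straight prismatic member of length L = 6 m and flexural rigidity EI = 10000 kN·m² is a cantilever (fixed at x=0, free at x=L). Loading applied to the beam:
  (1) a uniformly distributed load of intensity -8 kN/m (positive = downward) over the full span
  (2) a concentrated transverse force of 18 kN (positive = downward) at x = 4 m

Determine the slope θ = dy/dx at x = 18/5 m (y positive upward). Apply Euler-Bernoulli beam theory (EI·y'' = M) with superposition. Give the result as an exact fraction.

θ(18/5) = 3969/312500 rad

Load 1 — uniform load w=-8 kN/m over full span:
  θ_1 = -wx(x²-3Lx+3L²)/(6EI) = -(-8)·(18/5)·((18/5)²-3·6·(18/5)+3·6²)/(6·10000) = 2106/78125 rad
Load 2 — point force P=18 kN at a=4 m (b=L-a=2):
  θ_2 = -Px(2a-x)/(2EI)  [x≤a] = -18·(18/5)·(2·4-(18/5))/(2·10000) = -891/62500 rad
Superposition: θ = Σ θ_i = 3969/312500 rad ≈ 0.012701 rad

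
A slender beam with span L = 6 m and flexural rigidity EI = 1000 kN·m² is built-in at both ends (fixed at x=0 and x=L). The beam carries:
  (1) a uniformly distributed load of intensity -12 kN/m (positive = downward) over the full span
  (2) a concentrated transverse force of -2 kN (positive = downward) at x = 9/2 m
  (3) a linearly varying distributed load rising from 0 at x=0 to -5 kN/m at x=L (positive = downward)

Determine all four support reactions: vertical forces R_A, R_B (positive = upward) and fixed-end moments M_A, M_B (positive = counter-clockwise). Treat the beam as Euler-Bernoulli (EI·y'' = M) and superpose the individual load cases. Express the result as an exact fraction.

R_A = -653/16 kN, M_A = -681/16 kN·m, R_B = -771/16 kN, M_B = 747/16 kN·m

Load 1 — uniform load w=-12 kN/m over full span:
  R_A = wL/2 = (-12)·6/2 = -36 kN
  M_A = wL²/12 = (-12)·6²/12 = -36 kN·m
  R_B = wL/2 = (-12)·6/2 = -36 kN
  M_B = -wL²/12 = -(-12)·6²/12 = 36 kN·m
Load 2 — point force P=-2 kN at a=9/2 m (b=L-a=3/2):
  R_A = Pb²(3a+b)/L³ = (-2)·(3/2)²·(3·(9/2)+(3/2))/6³ = -5/16 kN
  M_A = Pab²/L² = (-2)·(9/2)·(3/2)²/6² = -9/16 kN·m
  R_B = Pa²(a+3b)/L³ = (-2)·(9/2)²·((9/2)+3·(3/2))/6³ = -27/16 kN
  M_B = -Pa²b/L² = -(-2)·(9/2)²·(3/2)/6² = 27/16 kN·m
Load 3 — triangular load w₀=-5 kN/m (0→w₀ over full span):
  R_A = 3w₀L/20 = 3·(-5)·6/20 = -9/2 kN
  M_A = w₀L²/30 = (-5)·6²/30 = -6 kN·m
  R_B = 7w₀L/20 = 7·(-5)·6/20 = -21/2 kN
  M_B = -w₀L²/20 = -(-5)·6²/20 = 9 kN·m
Superposition: R_A = -653/16 kN, M_A = -681/16 kN·m, R_B = -771/16 kN, M_B = 747/16 kN·m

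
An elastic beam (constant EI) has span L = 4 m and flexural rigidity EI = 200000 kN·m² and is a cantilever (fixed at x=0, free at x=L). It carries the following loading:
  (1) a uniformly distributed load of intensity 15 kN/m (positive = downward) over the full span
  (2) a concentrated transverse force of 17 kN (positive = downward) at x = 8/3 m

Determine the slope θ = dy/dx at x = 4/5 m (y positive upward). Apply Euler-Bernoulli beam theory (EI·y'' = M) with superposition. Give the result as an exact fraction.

θ(4/5) = -1021/1875000 rad

Load 1 — uniform load w=15 kN/m over full span:
  θ_1 = -wx(x²-3Lx+3L²)/(6EI) = -15·(4/5)·((4/5)²-3·4·(4/5)+3·4²)/(6·200000) = -61/156250 rad
Load 2 — point force P=17 kN at a=8/3 m (b=L-a=4/3):
  θ_2 = -Px(2a-x)/(2EI)  [x≤a] = -17·(4/5)·(2·(8/3)-(4/5))/(2·200000) = -289/1875000 rad
Superposition: θ = Σ θ_i = -1021/1875000 rad ≈ -0.000545 rad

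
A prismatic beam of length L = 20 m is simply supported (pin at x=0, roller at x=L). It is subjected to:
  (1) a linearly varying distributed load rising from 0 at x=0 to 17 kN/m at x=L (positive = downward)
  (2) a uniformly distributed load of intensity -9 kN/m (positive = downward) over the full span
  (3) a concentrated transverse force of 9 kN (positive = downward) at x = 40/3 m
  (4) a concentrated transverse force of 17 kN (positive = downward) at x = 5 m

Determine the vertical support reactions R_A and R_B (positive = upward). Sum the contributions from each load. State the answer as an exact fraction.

R_A = -211/12 kN, R_B = 403/12 kN

Load 1 — triangular load w₀=17 kN/m (0→w₀ over full span):
  R_A = w₀L/6 = 17·20/6 = 170/3 kN
  R_B = w₀L/3 = 17·20/3 = 340/3 kN
Load 2 — uniform load w=-9 kN/m over full span:
  R_A = wL/2 = (-9)·20/2 = -90 kN
  R_B = wL/2 = (-9)·20/2 = -90 kN
Load 3 — point force P=9 kN at a=40/3 m (b=L-a=20/3):
  R_A = Pb/L = 9·(20/3)/20 = 3 kN
  R_B = Pa/L = 9·(40/3)/20 = 6 kN
Load 4 — point force P=17 kN at a=5 m (b=L-a=15):
  R_A = Pb/L = 17·15/20 = 51/4 kN
  R_B = Pa/L = 17·5/20 = 17/4 kN
Superposition: R_A = -211/12 kN, R_B = 403/12 kN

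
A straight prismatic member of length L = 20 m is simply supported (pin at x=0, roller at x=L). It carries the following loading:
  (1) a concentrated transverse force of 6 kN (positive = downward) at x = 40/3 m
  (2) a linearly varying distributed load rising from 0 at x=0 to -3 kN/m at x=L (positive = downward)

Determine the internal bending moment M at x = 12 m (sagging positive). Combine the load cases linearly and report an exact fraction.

Load 1 — point force P=6 kN at a=40/3 m (b=L-a=20/3):
  M_1 = Pbx/L  [x≤a] = 6·(20/3)·12/20 = 24 kN·m
Load 2 — triangular load w₀=-3 kN/m (0→w₀ over full span):
  M_2 = w₀Lx/6 - w₀x³/(6L) = (-3)·20·12/6 - (-3)·12³/(6·20) = -384/5 kN·m
Superposition: M = Σ M_i = -264/5 kN·m ≈ -52.800000 kN·m

M(12) = -264/5 kN·m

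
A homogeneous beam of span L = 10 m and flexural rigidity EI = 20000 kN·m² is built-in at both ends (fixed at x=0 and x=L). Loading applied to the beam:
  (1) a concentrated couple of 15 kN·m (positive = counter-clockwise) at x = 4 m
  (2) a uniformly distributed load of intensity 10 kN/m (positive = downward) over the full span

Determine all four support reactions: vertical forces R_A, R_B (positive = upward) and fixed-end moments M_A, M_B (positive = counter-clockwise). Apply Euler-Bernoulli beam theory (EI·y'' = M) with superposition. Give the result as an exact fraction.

Load 1 — applied couple M₀=15 kN·m at a=4 m (b=L-a=6):
  R_A = 6M₀ab/L³ = 6·15·4·6/10³ = 54/25 kN
  M_A = M₀b(2a-b)/L² = 15·6·(2·4-6)/10² = 9/5 kN·m
  R_B = -6M₀ab/L³ = -6·15·4·6/10³ = -54/25 kN
  M_B = M₀a(2b-a)/L² = 15·4·(2·6-4)/10² = 24/5 kN·m
Load 2 — uniform load w=10 kN/m over full span:
  R_A = wL/2 = 10·10/2 = 50 kN
  M_A = wL²/12 = 10·10²/12 = 250/3 kN·m
  R_B = wL/2 = 10·10/2 = 50 kN
  M_B = -wL²/12 = -10·10²/12 = -250/3 kN·m
Superposition: R_A = 1304/25 kN, M_A = 1277/15 kN·m, R_B = 1196/25 kN, M_B = -1178/15 kN·m

R_A = 1304/25 kN, M_A = 1277/15 kN·m, R_B = 1196/25 kN, M_B = -1178/15 kN·m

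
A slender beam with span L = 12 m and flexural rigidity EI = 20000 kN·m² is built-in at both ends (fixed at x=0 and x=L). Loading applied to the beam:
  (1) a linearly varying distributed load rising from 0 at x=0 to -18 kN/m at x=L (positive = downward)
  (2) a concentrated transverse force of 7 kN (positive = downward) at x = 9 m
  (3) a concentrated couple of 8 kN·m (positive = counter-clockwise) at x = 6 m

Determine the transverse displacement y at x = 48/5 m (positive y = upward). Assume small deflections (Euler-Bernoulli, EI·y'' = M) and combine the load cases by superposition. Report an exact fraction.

y(48/5) = 6437421/625000000 m

Load 1 — triangular load w₀=-18 kN/m (0→w₀ over full span):
  y_1 = -w₀x²(L-x)²(x+2L)/(120LEI) = -(-18)·(48/5)²·(12-(48/5))²·((48/5)+2·12)/(120·12·20000) = 108864/9765625 m
Load 2 — point force P=7 kN at a=9 m (b=L-a=3):
  y_2 = -Pa²(L-x)²(3bL-(3b+a)(L-x))/(6L³EI)  [x>a] = -7·9²·(12-(48/5))²·(3·3·12-(3·3+9)·(12-(48/5)))/(6·12³·20000) = -5103/5000000 m
Load 3 — applied couple M₀=8 kN·m at a=6 m (b=L-a=6):
  y_3 = (R_Ax³/6 - M_Ax²/2 - M₀(x-a)²/2)/EI  [x>a] with R_A=1, M_A=2 = (1·(48/5)³/6 - 2·(48/5)²/2 - 8·((48/5)-6)²/2)/20000 = 27/156250 m
Superposition: y = Σ y_i = 6437421/625000000 m ≈ 0.010300 m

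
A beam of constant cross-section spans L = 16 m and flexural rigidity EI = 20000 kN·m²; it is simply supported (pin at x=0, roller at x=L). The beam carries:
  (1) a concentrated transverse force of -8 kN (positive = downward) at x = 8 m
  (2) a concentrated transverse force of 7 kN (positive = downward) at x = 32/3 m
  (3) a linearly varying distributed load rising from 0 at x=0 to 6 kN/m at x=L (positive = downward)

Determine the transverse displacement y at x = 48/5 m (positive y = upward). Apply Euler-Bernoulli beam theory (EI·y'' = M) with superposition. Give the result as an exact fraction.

y(48/5) = -30903232/263671875 m

Load 1 — point force P=-8 kN at a=8 m (b=L-a=8):
  y_1 = -Pa(L-x)(2Lx-a²-x²)/(6LEI)  [x>a] = -(-8)·8·(16-(48/5))·(2·16·(48/5)-8²-(48/5)²)/(6·16·20000) = 7552/234375 m
Load 2 — point force P=7 kN at a=32/3 m (b=L-a=16/3):
  y_2 = -Pbx(L²-b²-x²)/(6LEI)  [x≤a] = -7·(16/3)·(48/5)·(16²-(16/3)²-(48/5)²)/(6·16·20000) = -53312/2109375 m
Load 3 — triangular load w₀=6 kN/m (0→w₀ over full span):
  y_3 = -w₀x(7L⁴-10L²x²+3x⁴)/(360LEI) = -6·(48/5)·(7·16⁴-10·16²·(48/5)²+3·(48/5)⁴)/(360·16·20000) = -1212416/9765625 m
Superposition: y = Σ y_i = -30903232/263671875 m ≈ -0.117203 m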